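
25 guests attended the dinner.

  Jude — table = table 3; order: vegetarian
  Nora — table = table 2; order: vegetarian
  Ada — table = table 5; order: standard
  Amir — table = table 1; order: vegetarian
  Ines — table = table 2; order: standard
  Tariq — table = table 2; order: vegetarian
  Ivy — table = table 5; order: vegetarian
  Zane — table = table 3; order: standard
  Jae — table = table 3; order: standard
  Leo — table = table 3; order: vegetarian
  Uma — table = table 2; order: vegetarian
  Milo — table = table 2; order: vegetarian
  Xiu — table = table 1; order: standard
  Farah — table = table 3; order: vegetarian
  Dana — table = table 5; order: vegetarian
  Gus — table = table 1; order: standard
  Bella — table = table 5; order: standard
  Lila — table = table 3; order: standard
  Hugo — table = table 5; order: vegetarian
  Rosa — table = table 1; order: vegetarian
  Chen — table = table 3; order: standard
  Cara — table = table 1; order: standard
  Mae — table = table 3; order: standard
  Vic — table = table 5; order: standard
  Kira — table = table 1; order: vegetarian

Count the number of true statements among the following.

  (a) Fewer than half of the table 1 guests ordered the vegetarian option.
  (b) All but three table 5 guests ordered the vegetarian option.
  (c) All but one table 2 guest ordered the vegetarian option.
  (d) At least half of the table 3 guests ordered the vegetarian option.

(a) table 1: |A| = 6, |A ∩ B| = 3; needs |A ∩ B| < |A ∖ B| — false.
(b) table 5: |A| = 6, |A ∩ B| = 3; needs |A ∖ B| = 3 — true.
(c) table 2: |A| = 5, |A ∩ B| = 4; needs |A ∖ B| = 1 — true.
(d) table 3: |A| = 8, |A ∩ B| = 3; needs |A ∩ B| ≥ |A ∖ B| — false.

2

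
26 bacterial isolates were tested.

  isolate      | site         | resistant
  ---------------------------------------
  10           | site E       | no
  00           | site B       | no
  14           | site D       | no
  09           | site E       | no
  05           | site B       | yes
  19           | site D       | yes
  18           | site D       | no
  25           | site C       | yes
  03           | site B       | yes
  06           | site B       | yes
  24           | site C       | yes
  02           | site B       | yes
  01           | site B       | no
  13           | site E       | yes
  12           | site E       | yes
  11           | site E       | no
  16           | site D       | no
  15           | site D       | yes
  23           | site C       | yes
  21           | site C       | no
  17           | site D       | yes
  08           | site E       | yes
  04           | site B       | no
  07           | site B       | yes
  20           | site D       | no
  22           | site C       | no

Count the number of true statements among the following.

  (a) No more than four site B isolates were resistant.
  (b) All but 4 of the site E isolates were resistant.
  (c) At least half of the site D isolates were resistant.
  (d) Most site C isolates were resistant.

1

(a) site B: |A| = 8, |A ∩ B| = 5; needs |A ∩ B| ≤ 4 — false.
(b) site E: |A| = 6, |A ∩ B| = 3; needs |A ∖ B| = 4 — false.
(c) site D: |A| = 7, |A ∩ B| = 3; needs |A ∩ B| ≥ |A ∖ B| — false.
(d) site C: |A| = 5, |A ∩ B| = 3; needs |A ∩ B| > |A ∖ B| — true.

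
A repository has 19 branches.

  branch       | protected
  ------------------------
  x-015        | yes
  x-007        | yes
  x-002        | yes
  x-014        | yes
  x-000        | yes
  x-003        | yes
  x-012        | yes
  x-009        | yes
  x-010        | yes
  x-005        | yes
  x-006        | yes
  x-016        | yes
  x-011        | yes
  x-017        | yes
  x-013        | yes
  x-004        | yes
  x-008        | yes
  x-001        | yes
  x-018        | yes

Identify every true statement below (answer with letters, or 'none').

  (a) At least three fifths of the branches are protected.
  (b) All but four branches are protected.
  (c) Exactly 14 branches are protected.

|A| = 19, |A ∩ B| = 19, |A ∖ B| = 0.
(a) |A ∩ B| / |A| ≥ 3/5: holds.
(b) |A ∖ B| = 4: fails.
(c) |A ∩ B| = 14: fails.

(a)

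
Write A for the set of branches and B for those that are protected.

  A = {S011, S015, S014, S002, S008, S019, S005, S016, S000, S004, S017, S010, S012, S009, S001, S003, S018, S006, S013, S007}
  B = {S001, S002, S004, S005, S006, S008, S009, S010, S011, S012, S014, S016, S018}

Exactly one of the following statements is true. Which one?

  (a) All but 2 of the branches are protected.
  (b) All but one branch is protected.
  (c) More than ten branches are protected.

|A| = 20, |A ∩ B| = 13, |A ∖ B| = 7.
(a) requires |A ∖ B| = 2: false.
(b) requires |A ∖ B| = 1: false.
(c) requires |A ∩ B| > 10: true.

(c)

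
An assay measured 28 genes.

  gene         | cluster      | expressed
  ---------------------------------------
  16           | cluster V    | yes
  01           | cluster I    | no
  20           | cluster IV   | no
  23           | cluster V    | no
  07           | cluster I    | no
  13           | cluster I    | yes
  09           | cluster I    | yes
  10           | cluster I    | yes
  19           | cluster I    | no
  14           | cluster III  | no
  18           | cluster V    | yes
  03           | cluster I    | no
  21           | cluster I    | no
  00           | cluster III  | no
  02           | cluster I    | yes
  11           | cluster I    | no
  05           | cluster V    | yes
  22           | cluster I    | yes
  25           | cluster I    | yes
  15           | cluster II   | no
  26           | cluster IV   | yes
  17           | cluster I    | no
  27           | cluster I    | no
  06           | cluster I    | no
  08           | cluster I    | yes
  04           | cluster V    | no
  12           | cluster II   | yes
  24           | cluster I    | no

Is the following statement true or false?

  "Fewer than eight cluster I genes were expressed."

Truth condition: |A ∩ B| < 8.
|A| = 17, |A ∩ B| = 7, |A ∖ B| = 10.
|A ∩ B| = 7, so the statement is true.

True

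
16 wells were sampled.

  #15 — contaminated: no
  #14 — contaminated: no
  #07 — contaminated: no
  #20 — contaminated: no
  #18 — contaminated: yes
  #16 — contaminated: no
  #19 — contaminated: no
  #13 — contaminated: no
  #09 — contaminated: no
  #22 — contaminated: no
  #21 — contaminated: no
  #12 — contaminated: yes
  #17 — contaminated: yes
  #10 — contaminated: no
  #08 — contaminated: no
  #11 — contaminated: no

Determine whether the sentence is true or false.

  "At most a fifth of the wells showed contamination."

Truth condition: |A ∩ B| / |A| ≤ 1/5.
|A| = 16, |A ∩ B| = 3, |A ∖ B| = 13.
|A ∩ B|/|A| = 3/16, so the statement is true.

True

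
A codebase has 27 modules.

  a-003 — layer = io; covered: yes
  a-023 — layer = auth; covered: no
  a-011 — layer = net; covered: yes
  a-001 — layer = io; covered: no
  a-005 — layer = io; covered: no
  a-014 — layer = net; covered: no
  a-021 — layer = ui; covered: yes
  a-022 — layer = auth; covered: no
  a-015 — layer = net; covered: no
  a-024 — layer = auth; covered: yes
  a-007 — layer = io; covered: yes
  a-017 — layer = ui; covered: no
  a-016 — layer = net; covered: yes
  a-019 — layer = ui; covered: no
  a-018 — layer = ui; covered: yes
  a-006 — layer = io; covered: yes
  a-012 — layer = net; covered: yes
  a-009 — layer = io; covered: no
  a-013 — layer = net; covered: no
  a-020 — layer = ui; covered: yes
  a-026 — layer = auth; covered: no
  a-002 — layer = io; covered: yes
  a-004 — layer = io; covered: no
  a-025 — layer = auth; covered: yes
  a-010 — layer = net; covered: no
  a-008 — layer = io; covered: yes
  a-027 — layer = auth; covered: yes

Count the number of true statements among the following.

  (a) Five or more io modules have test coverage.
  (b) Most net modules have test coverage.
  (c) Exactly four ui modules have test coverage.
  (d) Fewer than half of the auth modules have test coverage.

1

(a) io: |A| = 9, |A ∩ B| = 5; needs |A ∩ B| ≥ 5 — true.
(b) net: |A| = 7, |A ∩ B| = 3; needs |A ∩ B| > |A ∖ B| — false.
(c) ui: |A| = 5, |A ∩ B| = 3; needs |A ∩ B| = 4 — false.
(d) auth: |A| = 6, |A ∩ B| = 3; needs |A ∩ B| < |A ∖ B| — false.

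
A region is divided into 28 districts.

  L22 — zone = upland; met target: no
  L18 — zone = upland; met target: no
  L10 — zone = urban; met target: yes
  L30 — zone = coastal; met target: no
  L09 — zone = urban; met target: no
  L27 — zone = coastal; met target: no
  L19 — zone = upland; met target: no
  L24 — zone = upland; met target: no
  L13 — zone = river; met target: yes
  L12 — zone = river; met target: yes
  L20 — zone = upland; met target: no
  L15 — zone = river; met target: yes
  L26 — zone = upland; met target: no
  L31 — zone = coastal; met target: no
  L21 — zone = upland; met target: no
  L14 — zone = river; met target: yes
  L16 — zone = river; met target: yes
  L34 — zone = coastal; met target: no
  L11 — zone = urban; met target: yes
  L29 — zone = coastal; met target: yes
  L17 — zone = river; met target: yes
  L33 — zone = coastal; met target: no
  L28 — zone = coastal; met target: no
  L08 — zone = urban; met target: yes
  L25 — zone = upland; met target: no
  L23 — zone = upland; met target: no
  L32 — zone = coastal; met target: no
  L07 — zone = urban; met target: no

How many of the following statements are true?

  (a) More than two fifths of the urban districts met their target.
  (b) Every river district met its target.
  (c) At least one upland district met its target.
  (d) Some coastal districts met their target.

(a) urban: |A| = 5, |A ∩ B| = 3; needs |A ∩ B| / |A| > 2/5 — true.
(b) river: |A| = 6, |A ∩ B| = 6; needs A ⊆ B, i.e. every element of A is in B (|A ∖ B| = 0) — true.
(c) upland: |A| = 9, |A ∩ B| = 0; needs A ∩ B ≠ ∅ (|A ∩ B| ≥ 1) — false.
(d) coastal: |A| = 8, |A ∩ B| = 1; needs A ∩ B ≠ ∅ (|A ∩ B| ≥ 1) — true.

3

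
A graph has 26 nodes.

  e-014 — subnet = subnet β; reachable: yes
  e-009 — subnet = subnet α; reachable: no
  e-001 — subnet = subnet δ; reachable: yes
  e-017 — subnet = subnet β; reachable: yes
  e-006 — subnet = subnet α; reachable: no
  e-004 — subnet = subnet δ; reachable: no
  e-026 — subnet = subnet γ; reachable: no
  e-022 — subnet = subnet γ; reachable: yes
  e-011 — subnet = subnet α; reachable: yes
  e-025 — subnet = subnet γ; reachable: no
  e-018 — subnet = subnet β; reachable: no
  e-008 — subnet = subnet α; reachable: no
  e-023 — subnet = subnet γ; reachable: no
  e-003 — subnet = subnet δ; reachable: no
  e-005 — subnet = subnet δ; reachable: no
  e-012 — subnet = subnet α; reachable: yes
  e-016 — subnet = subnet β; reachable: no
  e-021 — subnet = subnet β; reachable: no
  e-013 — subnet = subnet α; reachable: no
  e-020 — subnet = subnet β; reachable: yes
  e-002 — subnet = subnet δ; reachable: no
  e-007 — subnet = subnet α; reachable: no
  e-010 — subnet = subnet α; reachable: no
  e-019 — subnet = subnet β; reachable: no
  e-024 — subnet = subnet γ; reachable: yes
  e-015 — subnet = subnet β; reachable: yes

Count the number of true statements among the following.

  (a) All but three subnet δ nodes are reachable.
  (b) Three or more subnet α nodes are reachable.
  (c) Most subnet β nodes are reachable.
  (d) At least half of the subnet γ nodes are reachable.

(a) subnet δ: |A| = 5, |A ∩ B| = 1; needs |A ∖ B| = 3 — false.
(b) subnet α: |A| = 8, |A ∩ B| = 2; needs |A ∩ B| ≥ 3 — false.
(c) subnet β: |A| = 8, |A ∩ B| = 4; needs |A ∩ B| > |A ∖ B| — false.
(d) subnet γ: |A| = 5, |A ∩ B| = 2; needs |A ∩ B| ≥ |A ∖ B| — false.

0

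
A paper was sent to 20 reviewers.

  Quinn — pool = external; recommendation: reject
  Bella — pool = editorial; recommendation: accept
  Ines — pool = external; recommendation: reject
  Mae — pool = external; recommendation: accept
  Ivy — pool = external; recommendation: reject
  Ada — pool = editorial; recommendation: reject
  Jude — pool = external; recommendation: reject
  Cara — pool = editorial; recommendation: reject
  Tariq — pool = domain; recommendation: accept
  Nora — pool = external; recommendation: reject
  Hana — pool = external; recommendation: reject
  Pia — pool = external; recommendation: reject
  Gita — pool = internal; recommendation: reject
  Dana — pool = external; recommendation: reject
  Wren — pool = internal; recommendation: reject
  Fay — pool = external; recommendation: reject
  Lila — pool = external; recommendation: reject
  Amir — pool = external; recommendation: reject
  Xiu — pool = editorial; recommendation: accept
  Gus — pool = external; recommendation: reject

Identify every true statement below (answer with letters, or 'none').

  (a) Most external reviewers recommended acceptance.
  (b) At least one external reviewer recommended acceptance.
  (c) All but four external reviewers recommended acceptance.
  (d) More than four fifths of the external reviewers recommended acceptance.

|A| = 13, |A ∩ B| = 1, |A ∖ B| = 12.
(a) |A ∩ B| > |A ∖ B|: fails.
(b) A ∩ B ≠ ∅ (|A ∩ B| ≥ 1): holds.
(c) |A ∖ B| = 4: fails.
(d) |A ∩ B| / |A| > 4/5: fails.

(b)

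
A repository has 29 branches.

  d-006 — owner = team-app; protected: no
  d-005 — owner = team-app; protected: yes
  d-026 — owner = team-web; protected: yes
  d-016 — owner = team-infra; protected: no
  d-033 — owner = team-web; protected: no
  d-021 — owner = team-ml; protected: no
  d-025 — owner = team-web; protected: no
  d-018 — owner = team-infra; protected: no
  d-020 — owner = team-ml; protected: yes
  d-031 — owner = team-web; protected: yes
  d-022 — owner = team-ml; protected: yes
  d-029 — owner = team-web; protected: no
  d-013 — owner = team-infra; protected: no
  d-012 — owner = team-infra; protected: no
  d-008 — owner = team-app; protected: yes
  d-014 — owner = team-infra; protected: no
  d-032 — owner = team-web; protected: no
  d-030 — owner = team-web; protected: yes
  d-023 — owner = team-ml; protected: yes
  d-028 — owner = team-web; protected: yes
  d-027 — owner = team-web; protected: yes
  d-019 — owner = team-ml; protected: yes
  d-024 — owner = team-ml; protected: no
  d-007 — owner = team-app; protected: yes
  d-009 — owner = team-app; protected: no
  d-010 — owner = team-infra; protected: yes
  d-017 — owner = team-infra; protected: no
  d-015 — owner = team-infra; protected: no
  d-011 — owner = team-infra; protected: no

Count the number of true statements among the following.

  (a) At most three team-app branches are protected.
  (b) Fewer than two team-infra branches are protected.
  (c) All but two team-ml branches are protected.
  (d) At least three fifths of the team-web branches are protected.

(a) team-app: |A| = 5, |A ∩ B| = 3; needs |A ∩ B| ≤ 3 — true.
(b) team-infra: |A| = 9, |A ∩ B| = 1; needs |A ∩ B| < 2 — true.
(c) team-ml: |A| = 6, |A ∩ B| = 4; needs |A ∖ B| = 2 — true.
(d) team-web: |A| = 9, |A ∩ B| = 5; needs |A ∩ B| / |A| ≥ 3/5 — false.

3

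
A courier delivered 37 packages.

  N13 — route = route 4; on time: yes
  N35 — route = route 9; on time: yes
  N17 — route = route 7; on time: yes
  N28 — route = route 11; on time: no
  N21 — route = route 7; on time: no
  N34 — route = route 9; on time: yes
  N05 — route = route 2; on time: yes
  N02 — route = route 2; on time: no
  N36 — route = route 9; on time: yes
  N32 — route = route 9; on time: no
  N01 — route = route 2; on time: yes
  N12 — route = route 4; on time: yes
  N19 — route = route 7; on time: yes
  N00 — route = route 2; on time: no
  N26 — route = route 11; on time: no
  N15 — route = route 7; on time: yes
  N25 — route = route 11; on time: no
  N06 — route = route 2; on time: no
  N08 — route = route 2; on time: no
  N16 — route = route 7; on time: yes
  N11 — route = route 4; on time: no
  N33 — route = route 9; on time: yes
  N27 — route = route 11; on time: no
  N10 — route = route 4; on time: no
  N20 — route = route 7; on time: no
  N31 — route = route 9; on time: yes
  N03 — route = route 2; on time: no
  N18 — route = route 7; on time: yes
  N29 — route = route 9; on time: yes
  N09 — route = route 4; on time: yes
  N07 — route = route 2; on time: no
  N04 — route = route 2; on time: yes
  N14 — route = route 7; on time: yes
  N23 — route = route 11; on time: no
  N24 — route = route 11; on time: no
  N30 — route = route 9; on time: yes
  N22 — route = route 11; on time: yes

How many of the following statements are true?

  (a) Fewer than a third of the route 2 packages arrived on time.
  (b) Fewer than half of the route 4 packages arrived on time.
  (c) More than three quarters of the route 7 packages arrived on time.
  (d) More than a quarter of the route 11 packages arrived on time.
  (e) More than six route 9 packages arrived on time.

1

(a) route 2: |A| = 9, |A ∩ B| = 3; needs |A ∩ B| / |A| < 1/3 — false.
(b) route 4: |A| = 5, |A ∩ B| = 3; needs |A ∩ B| < |A ∖ B| — false.
(c) route 7: |A| = 8, |A ∩ B| = 6; needs |A ∩ B| / |A| > 3/4 — false.
(d) route 11: |A| = 7, |A ∩ B| = 1; needs |A ∩ B| / |A| > 1/4 — false.
(e) route 9: |A| = 8, |A ∩ B| = 7; needs |A ∩ B| > 6 — true.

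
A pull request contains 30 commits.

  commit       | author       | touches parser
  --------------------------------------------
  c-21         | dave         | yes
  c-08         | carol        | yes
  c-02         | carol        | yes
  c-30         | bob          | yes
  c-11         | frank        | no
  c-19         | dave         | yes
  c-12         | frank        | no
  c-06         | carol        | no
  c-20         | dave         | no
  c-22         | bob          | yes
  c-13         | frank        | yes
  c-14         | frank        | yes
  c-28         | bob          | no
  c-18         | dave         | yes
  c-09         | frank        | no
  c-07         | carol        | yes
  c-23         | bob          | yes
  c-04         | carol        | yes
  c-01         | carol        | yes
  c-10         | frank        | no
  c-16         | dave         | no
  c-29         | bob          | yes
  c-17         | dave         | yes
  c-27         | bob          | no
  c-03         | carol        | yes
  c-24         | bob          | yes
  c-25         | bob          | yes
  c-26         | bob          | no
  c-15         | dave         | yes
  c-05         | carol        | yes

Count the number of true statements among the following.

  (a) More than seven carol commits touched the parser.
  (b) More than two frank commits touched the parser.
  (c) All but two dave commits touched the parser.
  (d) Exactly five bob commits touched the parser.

1

(a) carol: |A| = 8, |A ∩ B| = 7; needs |A ∩ B| > 7 — false.
(b) frank: |A| = 6, |A ∩ B| = 2; needs |A ∩ B| > 2 — false.
(c) dave: |A| = 7, |A ∩ B| = 5; needs |A ∖ B| = 2 — true.
(d) bob: |A| = 9, |A ∩ B| = 6; needs |A ∩ B| = 5 — false.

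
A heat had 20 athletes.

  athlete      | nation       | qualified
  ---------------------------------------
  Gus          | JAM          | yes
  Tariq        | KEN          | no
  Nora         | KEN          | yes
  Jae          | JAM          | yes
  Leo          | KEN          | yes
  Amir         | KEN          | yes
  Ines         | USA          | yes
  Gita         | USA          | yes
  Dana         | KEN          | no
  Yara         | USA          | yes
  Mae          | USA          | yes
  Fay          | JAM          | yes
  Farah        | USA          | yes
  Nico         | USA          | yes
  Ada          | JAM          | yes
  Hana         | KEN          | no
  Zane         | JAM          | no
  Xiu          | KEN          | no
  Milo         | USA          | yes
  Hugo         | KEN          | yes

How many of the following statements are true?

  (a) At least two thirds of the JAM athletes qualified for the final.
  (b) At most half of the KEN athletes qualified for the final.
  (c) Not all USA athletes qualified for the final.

(a) JAM: |A| = 5, |A ∩ B| = 4; needs |A ∩ B| / |A| ≥ 2/3 — true.
(b) KEN: |A| = 8, |A ∩ B| = 4; needs |A ∩ B| ≤ |A ∖ B| — true.
(c) USA: |A| = 7, |A ∩ B| = 7; needs A ⊄ B (|A ∖ B| ≥ 1) — false.

2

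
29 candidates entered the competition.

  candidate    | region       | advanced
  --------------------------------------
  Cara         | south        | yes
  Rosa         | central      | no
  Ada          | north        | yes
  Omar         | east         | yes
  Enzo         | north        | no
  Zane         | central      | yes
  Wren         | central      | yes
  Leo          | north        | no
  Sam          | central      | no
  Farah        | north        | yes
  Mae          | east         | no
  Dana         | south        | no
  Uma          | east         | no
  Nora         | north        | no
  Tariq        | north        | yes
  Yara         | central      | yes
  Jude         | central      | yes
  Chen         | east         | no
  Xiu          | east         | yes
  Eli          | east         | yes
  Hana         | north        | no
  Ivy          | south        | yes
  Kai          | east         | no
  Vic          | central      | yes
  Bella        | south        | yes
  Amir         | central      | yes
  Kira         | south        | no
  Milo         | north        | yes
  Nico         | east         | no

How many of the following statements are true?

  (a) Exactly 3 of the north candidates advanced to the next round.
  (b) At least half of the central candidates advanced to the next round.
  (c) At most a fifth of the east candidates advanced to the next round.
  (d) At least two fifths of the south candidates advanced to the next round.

(a) north: |A| = 8, |A ∩ B| = 4; needs |A ∩ B| = 3 — false.
(b) central: |A| = 8, |A ∩ B| = 6; needs |A ∩ B| ≥ |A ∖ B| — true.
(c) east: |A| = 8, |A ∩ B| = 3; needs |A ∩ B| / |A| ≤ 1/5 — false.
(d) south: |A| = 5, |A ∩ B| = 3; needs |A ∩ B| / |A| ≥ 2/5 — true.

2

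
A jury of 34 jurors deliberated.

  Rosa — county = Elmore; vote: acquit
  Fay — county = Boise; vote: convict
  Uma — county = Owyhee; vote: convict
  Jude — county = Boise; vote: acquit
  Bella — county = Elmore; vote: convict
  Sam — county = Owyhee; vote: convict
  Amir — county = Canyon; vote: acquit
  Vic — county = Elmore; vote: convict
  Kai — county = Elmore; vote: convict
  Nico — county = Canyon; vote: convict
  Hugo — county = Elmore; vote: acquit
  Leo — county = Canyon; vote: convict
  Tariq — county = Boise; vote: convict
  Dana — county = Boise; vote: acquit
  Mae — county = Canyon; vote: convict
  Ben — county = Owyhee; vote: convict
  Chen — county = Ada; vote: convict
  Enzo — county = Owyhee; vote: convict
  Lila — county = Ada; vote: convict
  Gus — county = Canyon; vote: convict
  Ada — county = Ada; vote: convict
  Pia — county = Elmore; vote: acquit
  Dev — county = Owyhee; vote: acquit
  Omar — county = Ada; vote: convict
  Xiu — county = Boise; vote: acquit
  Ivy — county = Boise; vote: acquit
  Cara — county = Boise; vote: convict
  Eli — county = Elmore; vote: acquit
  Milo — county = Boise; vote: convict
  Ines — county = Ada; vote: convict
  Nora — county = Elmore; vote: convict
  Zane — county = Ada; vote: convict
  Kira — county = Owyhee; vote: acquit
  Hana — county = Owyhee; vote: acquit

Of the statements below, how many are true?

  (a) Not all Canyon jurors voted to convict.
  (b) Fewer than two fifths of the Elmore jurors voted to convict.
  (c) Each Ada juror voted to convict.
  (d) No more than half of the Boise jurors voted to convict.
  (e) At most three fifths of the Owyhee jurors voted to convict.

(a) Canyon: |A| = 5, |A ∩ B| = 4; needs A ⊄ B (|A ∖ B| ≥ 1) — true.
(b) Elmore: |A| = 8, |A ∩ B| = 4; needs |A ∩ B| / |A| < 2/5 — false.
(c) Ada: |A| = 6, |A ∩ B| = 6; needs A ⊆ B, i.e. every element of A is in B (|A ∖ B| = 0) — true.
(d) Boise: |A| = 8, |A ∩ B| = 4; needs |A ∩ B| ≤ |A ∖ B| — true.
(e) Owyhee: |A| = 7, |A ∩ B| = 4; needs |A ∩ B| / |A| ≤ 3/5 — true.

4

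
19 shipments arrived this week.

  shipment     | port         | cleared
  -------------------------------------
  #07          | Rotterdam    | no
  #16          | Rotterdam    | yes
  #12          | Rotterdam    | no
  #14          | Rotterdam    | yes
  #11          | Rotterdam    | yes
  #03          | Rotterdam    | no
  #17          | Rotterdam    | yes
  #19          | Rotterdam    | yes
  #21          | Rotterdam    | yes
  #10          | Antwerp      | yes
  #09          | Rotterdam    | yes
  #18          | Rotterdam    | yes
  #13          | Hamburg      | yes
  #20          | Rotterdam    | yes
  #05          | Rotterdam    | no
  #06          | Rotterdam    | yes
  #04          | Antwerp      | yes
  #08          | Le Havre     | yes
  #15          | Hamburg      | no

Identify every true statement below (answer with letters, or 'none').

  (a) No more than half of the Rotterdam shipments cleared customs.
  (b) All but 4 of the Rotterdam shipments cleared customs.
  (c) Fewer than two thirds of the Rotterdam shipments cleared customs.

(b)

|A| = 14, |A ∩ B| = 10, |A ∖ B| = 4.
(a) |A ∩ B| ≤ |A ∖ B|: fails.
(b) |A ∖ B| = 4: holds.
(c) |A ∩ B| / |A| < 2/3: fails.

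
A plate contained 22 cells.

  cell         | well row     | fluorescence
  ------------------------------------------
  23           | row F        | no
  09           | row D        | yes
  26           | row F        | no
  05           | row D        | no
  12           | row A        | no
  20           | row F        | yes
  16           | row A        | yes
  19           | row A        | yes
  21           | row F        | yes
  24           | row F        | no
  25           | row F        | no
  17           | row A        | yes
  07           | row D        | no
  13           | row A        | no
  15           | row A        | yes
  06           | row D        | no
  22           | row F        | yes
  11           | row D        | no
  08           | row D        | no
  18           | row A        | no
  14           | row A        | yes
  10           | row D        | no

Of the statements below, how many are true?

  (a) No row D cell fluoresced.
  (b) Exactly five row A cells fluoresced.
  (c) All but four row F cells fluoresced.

2

(a) row D: |A| = 7, |A ∩ B| = 1; needs A ∩ B = ∅ (|A ∩ B| = 0) — false.
(b) row A: |A| = 8, |A ∩ B| = 5; needs |A ∩ B| = 5 — true.
(c) row F: |A| = 7, |A ∩ B| = 3; needs |A ∖ B| = 4 — true.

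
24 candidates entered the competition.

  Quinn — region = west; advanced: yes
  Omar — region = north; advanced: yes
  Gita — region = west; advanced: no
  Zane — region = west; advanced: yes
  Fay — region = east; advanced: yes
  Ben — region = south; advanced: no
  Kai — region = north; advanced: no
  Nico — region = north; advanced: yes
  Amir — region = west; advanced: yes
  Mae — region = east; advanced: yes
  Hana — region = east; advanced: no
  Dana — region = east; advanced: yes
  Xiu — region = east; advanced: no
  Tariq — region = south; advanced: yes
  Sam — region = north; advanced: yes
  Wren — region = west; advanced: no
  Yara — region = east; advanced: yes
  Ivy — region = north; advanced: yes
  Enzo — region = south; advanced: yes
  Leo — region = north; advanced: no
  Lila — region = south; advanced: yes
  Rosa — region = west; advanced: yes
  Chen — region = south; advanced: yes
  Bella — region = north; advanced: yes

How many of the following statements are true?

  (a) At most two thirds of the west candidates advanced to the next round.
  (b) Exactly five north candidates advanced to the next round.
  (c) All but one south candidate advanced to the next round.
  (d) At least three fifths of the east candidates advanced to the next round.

(a) west: |A| = 6, |A ∩ B| = 4; needs |A ∩ B| / |A| ≤ 2/3 — true.
(b) north: |A| = 7, |A ∩ B| = 5; needs |A ∩ B| = 5 — true.
(c) south: |A| = 5, |A ∩ B| = 4; needs |A ∖ B| = 1 — true.
(d) east: |A| = 6, |A ∩ B| = 4; needs |A ∩ B| / |A| ≥ 3/5 — true.

4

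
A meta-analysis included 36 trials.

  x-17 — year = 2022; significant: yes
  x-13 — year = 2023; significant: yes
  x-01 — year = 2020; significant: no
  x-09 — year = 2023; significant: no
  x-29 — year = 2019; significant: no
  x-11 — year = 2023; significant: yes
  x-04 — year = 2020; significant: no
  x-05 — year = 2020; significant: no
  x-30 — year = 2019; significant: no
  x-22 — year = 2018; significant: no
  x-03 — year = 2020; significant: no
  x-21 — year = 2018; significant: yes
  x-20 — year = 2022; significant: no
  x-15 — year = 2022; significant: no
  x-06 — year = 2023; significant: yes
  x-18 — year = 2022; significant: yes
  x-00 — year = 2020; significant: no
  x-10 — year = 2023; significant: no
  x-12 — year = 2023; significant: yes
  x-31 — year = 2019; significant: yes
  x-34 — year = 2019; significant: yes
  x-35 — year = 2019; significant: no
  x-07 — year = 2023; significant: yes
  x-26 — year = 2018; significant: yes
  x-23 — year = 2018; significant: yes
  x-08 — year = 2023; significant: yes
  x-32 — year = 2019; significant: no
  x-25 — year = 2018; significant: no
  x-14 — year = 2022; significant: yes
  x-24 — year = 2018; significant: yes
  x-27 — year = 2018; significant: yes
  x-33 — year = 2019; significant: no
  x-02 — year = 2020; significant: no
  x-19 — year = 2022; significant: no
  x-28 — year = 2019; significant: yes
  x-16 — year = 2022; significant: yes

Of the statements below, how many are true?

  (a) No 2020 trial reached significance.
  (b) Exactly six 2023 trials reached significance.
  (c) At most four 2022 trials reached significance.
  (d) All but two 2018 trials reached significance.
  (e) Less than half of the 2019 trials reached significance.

5

(a) 2020: |A| = 6, |A ∩ B| = 0; needs A ∩ B = ∅ (|A ∩ B| = 0) — true.
(b) 2023: |A| = 8, |A ∩ B| = 6; needs |A ∩ B| = 6 — true.
(c) 2022: |A| = 7, |A ∩ B| = 4; needs |A ∩ B| ≤ 4 — true.
(d) 2018: |A| = 7, |A ∩ B| = 5; needs |A ∖ B| = 2 — true.
(e) 2019: |A| = 8, |A ∩ B| = 3; needs |A ∩ B| < |A ∖ B| — true.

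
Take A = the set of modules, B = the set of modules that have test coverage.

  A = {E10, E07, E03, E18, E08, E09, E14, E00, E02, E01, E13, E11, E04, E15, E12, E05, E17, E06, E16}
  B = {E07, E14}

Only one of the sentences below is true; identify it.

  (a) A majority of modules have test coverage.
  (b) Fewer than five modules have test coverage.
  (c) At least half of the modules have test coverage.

|A| = 19, |A ∩ B| = 2, |A ∖ B| = 17.
(a) requires |A ∩ B| > |A ∖ B|: false.
(b) requires |A ∩ B| < 5: true.
(c) requires |A ∩ B| ≥ |A ∖ B|: false.

(b)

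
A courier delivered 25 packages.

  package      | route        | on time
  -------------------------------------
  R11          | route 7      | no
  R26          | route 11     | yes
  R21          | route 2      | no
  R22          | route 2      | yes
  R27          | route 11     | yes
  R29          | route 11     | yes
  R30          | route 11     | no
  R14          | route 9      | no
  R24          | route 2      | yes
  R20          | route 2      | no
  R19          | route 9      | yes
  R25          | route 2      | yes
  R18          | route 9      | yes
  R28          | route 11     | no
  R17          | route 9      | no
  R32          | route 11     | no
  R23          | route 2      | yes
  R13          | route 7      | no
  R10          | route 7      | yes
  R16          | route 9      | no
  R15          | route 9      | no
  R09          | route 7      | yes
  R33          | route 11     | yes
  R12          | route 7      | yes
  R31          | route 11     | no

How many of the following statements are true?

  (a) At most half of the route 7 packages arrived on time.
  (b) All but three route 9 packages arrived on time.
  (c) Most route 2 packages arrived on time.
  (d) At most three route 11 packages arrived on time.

(a) route 7: |A| = 5, |A ∩ B| = 3; needs |A ∩ B| ≤ |A ∖ B| — false.
(b) route 9: |A| = 6, |A ∩ B| = 2; needs |A ∖ B| = 3 — false.
(c) route 2: |A| = 6, |A ∩ B| = 4; needs |A ∩ B| > |A ∖ B| — true.
(d) route 11: |A| = 8, |A ∩ B| = 4; needs |A ∩ B| ≤ 3 — false.

1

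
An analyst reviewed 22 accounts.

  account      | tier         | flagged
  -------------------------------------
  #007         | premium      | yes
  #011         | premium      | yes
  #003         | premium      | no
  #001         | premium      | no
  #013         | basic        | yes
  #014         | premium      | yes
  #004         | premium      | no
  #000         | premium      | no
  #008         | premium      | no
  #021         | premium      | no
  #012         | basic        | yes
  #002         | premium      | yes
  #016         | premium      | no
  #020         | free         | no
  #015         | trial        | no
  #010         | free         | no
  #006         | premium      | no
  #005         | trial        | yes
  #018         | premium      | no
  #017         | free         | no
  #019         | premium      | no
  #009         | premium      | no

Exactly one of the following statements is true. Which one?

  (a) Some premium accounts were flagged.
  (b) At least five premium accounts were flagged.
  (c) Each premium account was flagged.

|A| = 15, |A ∩ B| = 4, |A ∖ B| = 11.
(a) requires A ∩ B ≠ ∅ (|A ∩ B| ≥ 1): true.
(b) requires |A ∩ B| ≥ 5: false.
(c) requires A ⊆ B, i.e. every element of A is in B (|A ∖ B| = 0): false.

(a)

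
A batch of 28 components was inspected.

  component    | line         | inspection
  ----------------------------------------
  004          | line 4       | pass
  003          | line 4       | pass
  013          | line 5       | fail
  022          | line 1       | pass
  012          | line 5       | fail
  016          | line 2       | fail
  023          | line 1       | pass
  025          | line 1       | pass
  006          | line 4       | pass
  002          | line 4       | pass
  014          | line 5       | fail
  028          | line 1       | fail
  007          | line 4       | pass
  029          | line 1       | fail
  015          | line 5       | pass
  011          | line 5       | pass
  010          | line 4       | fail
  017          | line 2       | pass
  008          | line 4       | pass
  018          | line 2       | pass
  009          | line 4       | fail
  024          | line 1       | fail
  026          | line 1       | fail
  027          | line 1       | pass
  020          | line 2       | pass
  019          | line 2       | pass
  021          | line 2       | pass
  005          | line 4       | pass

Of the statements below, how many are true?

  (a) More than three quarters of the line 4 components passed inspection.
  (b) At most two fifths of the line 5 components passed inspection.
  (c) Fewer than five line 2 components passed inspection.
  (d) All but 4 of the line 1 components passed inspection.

(a) line 4: |A| = 9, |A ∩ B| = 7; needs |A ∩ B| / |A| > 3/4 — true.
(b) line 5: |A| = 5, |A ∩ B| = 2; needs |A ∩ B| / |A| ≤ 2/5 — true.
(c) line 2: |A| = 6, |A ∩ B| = 5; needs |A ∩ B| < 5 — false.
(d) line 1: |A| = 8, |A ∩ B| = 4; needs |A ∖ B| = 4 — true.

3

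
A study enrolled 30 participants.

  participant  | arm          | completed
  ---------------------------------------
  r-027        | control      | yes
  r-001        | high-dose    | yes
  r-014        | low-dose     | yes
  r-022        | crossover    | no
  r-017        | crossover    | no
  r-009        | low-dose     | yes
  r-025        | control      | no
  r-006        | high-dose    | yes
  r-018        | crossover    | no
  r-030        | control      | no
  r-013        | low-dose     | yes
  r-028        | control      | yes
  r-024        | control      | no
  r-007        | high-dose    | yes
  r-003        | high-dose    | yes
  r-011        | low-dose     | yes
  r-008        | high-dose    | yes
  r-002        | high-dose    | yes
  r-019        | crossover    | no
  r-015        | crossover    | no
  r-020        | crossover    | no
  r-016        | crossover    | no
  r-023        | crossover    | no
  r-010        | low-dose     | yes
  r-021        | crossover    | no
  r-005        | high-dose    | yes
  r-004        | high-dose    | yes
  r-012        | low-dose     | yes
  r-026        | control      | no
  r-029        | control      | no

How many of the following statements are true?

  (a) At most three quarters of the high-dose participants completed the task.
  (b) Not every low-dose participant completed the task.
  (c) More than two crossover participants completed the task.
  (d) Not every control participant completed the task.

(a) high-dose: |A| = 8, |A ∩ B| = 8; needs |A ∩ B| / |A| ≤ 3/4 — false.
(b) low-dose: |A| = 6, |A ∩ B| = 6; needs A ⊄ B (|A ∖ B| ≥ 1) — false.
(c) crossover: |A| = 9, |A ∩ B| = 0; needs |A ∩ B| > 2 — false.
(d) control: |A| = 7, |A ∩ B| = 2; needs A ⊄ B (|A ∖ B| ≥ 1) — true.

1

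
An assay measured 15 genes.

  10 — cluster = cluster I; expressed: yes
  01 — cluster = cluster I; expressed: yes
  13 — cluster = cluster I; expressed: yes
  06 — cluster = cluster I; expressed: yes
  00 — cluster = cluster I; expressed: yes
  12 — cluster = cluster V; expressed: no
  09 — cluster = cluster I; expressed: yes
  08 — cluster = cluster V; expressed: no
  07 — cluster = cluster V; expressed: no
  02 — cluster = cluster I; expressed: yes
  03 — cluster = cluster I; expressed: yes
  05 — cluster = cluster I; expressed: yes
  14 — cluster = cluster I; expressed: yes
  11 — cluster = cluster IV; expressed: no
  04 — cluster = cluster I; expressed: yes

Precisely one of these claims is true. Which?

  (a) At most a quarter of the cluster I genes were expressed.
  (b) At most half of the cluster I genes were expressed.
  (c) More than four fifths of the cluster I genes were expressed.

|A| = 11, |A ∩ B| = 11, |A ∖ B| = 0.
(a) requires |A ∩ B| / |A| ≤ 1/4: false.
(b) requires |A ∩ B| ≤ |A ∖ B|: false.
(c) requires |A ∩ B| / |A| > 4/5: true.

(c)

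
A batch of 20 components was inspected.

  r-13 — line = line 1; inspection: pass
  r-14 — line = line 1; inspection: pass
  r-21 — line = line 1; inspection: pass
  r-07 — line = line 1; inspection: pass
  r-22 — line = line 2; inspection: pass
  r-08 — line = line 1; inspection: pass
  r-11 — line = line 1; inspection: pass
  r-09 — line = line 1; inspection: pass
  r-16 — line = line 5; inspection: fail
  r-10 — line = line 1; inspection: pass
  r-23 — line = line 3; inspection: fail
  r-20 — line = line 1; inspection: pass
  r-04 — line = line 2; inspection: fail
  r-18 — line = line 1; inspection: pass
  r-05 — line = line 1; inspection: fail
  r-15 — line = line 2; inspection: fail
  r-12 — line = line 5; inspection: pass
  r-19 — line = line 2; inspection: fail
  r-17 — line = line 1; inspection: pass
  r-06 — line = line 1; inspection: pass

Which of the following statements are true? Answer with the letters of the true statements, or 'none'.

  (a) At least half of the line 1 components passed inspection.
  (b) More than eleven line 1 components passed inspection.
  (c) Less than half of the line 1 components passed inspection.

(a), (b)

|A| = 13, |A ∩ B| = 12, |A ∖ B| = 1.
(a) |A ∩ B| ≥ |A ∖ B|: holds.
(b) |A ∩ B| > 11: holds.
(c) |A ∩ B| < |A ∖ B|: fails.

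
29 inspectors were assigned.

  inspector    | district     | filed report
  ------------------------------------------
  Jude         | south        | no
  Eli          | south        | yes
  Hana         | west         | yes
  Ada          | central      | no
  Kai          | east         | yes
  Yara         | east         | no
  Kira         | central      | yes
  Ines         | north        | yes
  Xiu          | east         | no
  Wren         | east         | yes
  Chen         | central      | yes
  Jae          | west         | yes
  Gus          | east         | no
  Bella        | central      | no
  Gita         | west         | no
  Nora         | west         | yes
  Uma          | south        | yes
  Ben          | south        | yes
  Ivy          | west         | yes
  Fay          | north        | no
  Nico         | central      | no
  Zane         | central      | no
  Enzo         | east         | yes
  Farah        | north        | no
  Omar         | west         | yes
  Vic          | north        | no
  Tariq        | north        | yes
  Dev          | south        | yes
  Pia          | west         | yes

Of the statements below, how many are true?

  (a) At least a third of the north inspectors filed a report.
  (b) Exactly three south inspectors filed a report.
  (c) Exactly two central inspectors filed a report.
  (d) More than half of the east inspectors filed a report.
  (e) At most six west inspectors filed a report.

(a) north: |A| = 5, |A ∩ B| = 2; needs |A ∩ B| / |A| ≥ 1/3 — true.
(b) south: |A| = 5, |A ∩ B| = 4; needs |A ∩ B| = 3 — false.
(c) central: |A| = 6, |A ∩ B| = 2; needs |A ∩ B| = 2 — true.
(d) east: |A| = 6, |A ∩ B| = 3; needs |A ∩ B| > |A ∖ B| — false.
(e) west: |A| = 7, |A ∩ B| = 6; needs |A ∩ B| ≤ 6 — true.

3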